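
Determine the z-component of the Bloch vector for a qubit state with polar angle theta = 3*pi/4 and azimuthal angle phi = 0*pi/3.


theta = 2.3562, phi = 0.0000
r_z = cos(theta) = -0.7071

-0.7071


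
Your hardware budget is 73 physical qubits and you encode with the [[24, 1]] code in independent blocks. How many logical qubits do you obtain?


Each code block uses 24 physical qubits for 1 logical qubit(s).
Number of complete blocks = floor(73 / 24) = 3
Logical qubits = 3 * 1
= 3

3


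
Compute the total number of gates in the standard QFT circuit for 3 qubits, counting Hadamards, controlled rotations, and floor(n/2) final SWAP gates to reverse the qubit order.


Hadamard gates: 3
Controlled rotations: n*(n-1)/2 = 3*2/2 = 3
SWAP gates: floor(n/2) = floor(3/2) = 1
Total = 3 + 3 + 1
= 7

7


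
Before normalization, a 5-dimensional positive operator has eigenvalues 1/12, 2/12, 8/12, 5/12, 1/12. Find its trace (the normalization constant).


tr(M) = sum of eigenvalues
= 1/12 + 2/12 + 8/12 + 5/12 + 1/12
= 17/12
= 1.4167

1.4167


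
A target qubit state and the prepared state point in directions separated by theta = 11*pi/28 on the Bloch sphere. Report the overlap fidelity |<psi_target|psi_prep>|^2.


For states separated by angle theta on Bloch sphere:
F = cos^2(theta/2)
theta = 11*pi/28 = 1.2342
theta/2 = 0.6171
cos(theta/2) = 0.8156
F = 0.6651

0.6651


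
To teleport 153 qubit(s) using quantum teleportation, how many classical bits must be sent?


Quantum teleportation requires 2 classical bits per qubit teleported.
153 qubit(s) -> 2 * 153 = 306 classical bits

306


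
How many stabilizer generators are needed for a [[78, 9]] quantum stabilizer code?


For an [[n,k]] stabilizer code:
Number of stabilizer generators = n - k
= 78 - 9
= 69

69


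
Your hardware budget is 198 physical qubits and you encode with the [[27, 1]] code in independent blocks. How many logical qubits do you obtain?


Each code block uses 27 physical qubits for 1 logical qubit(s).
Number of complete blocks = floor(198 / 27) = 7
Logical qubits = 7 * 1
= 7

7


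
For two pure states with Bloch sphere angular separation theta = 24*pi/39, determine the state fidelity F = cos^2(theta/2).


For states separated by angle theta on Bloch sphere:
F = cos^2(theta/2)
theta = 24*pi/39 = 1.9333
theta/2 = 0.9666
cos(theta/2) = 0.5681
F = 0.3227

0.3227


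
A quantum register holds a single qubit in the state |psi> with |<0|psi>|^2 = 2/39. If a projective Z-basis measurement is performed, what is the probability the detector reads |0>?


|alpha|^2 = 2/39 = 0.0513
|beta|^2 = 1 - 2/39 = 37/39 = 0.9487
P(|0>) = |alpha|^2 = 0.0513

0.0513


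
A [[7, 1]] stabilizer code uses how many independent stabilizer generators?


For an [[n,k]] stabilizer code:
Number of stabilizer generators = n - k
= 7 - 1
= 6

6


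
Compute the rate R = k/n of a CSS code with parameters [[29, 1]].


Code rate R = k/n
= 1/29
= 0.0345

0.0345


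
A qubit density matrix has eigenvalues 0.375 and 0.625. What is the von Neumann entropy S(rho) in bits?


S = -p*log2(p) - (1-p)*log2(1-p)
p = 0.3750, 1-p = 0.6250
= -0.3750 * log2(0.3750) - 0.6250 * log2(0.6250)
= -(-0.5306) - (-0.4238)
= 0.9544

0.9544


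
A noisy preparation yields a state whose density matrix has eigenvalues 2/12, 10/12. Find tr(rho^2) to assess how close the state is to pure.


tr(rho^2) = sum of eigenvalues squared
= (2/12)^2 + (10/12)^2
= (4 + 100) / 144
= 104/144
= 0.7222

0.7222


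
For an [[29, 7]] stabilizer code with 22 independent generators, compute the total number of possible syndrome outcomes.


Each stabilizer generator gives a binary (+1 or -1) measurement outcome.
With 22 independent generators:
Total syndromes = 2^22
= 4194304

4194304


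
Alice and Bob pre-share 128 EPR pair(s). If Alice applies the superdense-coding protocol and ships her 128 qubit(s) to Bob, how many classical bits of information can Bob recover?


Superdense coding allows 2 classical bits per shared entangled pair.
128 pair(s) -> 2 * 128 = 256 classical bits

256


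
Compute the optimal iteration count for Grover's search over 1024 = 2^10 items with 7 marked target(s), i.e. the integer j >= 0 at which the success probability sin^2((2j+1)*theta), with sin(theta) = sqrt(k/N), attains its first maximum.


After j Grover iterations the success probability is P(j) = sin^2((2j+1)*theta), where sin(theta) = sqrt(k/N).
N = 2^10 = 1024, k = 7
sin(theta) = sqrt(k/N) = 0.08267972847
theta = arcsin(sqrt(k/N)) = 0.08277421834 rad
P(j) reaches its first maximum when (2j+1)*theta is as close as possible to pi/2, i.e. j = round(pi/(4*theta) - 1/2).
pi/(4*theta) - 1/2 = 8.9884
(For comparison, the common estimate pi/4 * sqrt(N/k) = 9.4993; the exact maximiser is used here.)
Optimal iterations = 9

9


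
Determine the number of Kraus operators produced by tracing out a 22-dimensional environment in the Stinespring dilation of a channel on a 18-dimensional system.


Tracing out the environment in an orthonormal basis {|i>_E} gives Kraus operators K_i = <i|_E U |0>_E.
Number of Kraus operators = dim(H_env) = d_env
= 22

22


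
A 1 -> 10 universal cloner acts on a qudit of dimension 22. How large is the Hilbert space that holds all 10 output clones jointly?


Output space = H^(tensor 10) where dim(H) = 22
dim = 22^10
= 484 (after 2 factors)
= 10648 (after 3 factors)
= 234256 (after 4 factors)
= 5153632 (after 5 factors)
= 113379904 (after 6 factors)
= 2494357888 (after 7 factors)
= 54875873536 (after 8 factors)
= 1207269217792 (after 9 factors)
= 26559922791424 (after 10 factors)
= 26559922791424

26559922791424


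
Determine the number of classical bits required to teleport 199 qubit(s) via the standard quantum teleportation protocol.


Quantum teleportation requires 2 classical bits per qubit teleported.
199 qubit(s) -> 2 * 199 = 398 classical bits

398


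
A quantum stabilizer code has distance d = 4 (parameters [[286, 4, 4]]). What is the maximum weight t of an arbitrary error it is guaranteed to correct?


Code parameters: [[286, 4, 4]], distance d = 4.
Number of correctable errors = floor((d-1)/2)
= floor((4 - 1)/2)
= floor(3/2)
= 1

1


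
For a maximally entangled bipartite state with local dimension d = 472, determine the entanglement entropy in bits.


For a maximally entangled state in d x d:
S = log2(d) = log2(472)
= 8.8826

8.8826


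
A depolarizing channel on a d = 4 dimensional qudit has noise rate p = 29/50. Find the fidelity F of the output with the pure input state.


F = (1-p) + p/d
= (1 - 0.5800) + 0.5800/4
= 0.4200 + 0.1450
= 0.5650

0.5650


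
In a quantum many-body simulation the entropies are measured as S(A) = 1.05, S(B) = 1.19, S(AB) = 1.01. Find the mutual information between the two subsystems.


I(A:B) = S(A) + S(B) - S(AB)
= 1.05 + 1.19 - 1.01
= 1.2300

1.2300


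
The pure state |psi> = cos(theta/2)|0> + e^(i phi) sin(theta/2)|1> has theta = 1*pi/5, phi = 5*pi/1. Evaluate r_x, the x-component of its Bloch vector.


theta = 0.6283, phi = 15.7080
r_x = sin(theta)*cos(phi) = 0.5878 * -1.0000
r_x = -0.5878

-0.5878


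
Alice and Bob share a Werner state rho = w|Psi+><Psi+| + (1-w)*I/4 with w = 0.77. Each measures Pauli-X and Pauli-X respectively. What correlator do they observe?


|Psi+> = (|01> + |10>)/sqrt(2)
For the pure Bell state, <X_A X_B> = +1 (Bell-state Pauli correlator).
The maximally-mixed part I/4 has tr(I/4 * P tensor P) = 0 for any traceless Pauli P.
So <X_A X_B>_rho = w * (+1) + (1 - w) * 0
= 0.77 * (+1)
= 0.7700

0.7700


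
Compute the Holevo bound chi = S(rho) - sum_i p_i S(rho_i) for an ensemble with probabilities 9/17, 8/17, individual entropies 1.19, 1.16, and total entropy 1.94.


chi = S(rho) - sum_i p_i * S(rho_i)
Weighted entropy = 9/17 * 1.19 + 8/17 * 1.16
= 1.1759
chi = 1.94 - 1.1759
= 0.7641

0.7641


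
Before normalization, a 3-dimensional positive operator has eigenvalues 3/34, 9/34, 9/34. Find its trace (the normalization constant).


tr(M) = sum of eigenvalues
= 3/34 + 9/34 + 9/34
= 21/34
= 0.6176

0.6176


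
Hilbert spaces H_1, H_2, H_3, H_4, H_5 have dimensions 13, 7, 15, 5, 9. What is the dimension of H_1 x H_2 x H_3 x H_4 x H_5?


dim(H_1 x H_2 x H_3 x H_4 x H_5) = 13 * 7 * 15 * 5 * 9
= 91 * 15 * 5 * 9
= 1365 * 5 * 9
= 6825 * 9
= 61425

61425


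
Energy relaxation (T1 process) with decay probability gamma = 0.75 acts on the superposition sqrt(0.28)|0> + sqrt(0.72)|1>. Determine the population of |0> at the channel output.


For amplitude damping with parameter gamma on state sqrt(a)|0> + sqrt(b)|1>:
alpha^2 = 0.28, beta^2 = 0.72
P(|0>) = alpha^2 + gamma * beta^2
= 0.28 + 0.75 * 0.72
= 0.28 + 0.5400
= 0.8200

0.8200


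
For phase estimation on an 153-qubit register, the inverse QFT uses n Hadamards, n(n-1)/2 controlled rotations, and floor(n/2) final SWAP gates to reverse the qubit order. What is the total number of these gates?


Hadamard gates: 153
Controlled rotations: n*(n-1)/2 = 153*152/2 = 11628
SWAP gates: floor(n/2) = floor(153/2) = 76
Total = 153 + 11628 + 76
= 11857

11857


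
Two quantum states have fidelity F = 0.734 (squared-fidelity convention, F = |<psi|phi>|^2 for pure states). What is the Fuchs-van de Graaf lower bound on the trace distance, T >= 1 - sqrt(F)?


Fuchs-van de Graaf (squared-fidelity convention): 1 - sqrt(F) <= T <= sqrt(1 - F).
Lower bound: T >= 1 - sqrt(F)
sqrt(F) = sqrt(0.734) = 0.8567
T >= 1 - 0.8567
T >= 0.1433

0.1433


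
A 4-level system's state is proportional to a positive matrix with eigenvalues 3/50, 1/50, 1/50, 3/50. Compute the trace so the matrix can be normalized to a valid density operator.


tr(M) = sum of eigenvalues
= 3/50 + 1/50 + 1/50 + 3/50
= 8/50
= 0.1600

0.1600


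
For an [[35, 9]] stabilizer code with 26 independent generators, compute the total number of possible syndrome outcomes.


Each stabilizer generator gives a binary (+1 or -1) measurement outcome.
With 26 independent generators:
Total syndromes = 2^26
= 67108864

67108864


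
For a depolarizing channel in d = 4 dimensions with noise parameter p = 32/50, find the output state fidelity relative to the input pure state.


F = (1-p) + p/d
= (1 - 0.6400) + 0.6400/4
= 0.3600 + 0.1600
= 0.5200

0.5200


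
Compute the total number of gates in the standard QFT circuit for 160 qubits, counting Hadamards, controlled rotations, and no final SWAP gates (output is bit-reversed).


Hadamard gates: 160
Controlled rotations: n*(n-1)/2 = 160*159/2 = 12720
SWAP gates: 0 (omitted)
Total = 160 + 12720
= 12880

12880


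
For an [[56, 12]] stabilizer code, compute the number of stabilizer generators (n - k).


For an [[n,k]] stabilizer code:
Number of stabilizer generators = n - k
= 56 - 12
= 44

44


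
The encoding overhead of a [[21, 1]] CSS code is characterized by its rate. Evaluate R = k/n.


Code rate R = k/n
= 1/21
= 0.0476

0.0476


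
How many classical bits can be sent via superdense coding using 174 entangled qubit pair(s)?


Superdense coding allows 2 classical bits per shared entangled pair.
174 pair(s) -> 2 * 174 = 348 classical bits

348


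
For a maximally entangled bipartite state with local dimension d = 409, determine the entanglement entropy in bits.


For a maximally entangled state in d x d:
S = log2(d) = log2(409)
= 8.6760

8.6760


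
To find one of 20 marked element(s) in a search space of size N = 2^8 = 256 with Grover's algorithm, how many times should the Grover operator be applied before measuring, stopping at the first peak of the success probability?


After j Grover iterations the success probability is P(j) = sin^2((2j+1)*theta), where sin(theta) = sqrt(k/N).
N = 2^8 = 256, k = 20
sin(theta) = sqrt(k/N) = 0.2795084972
theta = arcsin(sqrt(k/N)) = 0.2832821653 rad
P(j) reaches its first maximum when (2j+1)*theta is as close as possible to pi/2, i.e. j = round(pi/(4*theta) - 1/2).
pi/(4*theta) - 1/2 = 2.2725
(For comparison, the common estimate pi/4 * sqrt(N/k) = 2.8099; the exact maximiser is used here.)
Optimal iterations = 2

2


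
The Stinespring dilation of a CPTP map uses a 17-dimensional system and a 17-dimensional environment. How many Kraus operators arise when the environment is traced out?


Tracing out the environment in an orthonormal basis {|i>_E} gives Kraus operators K_i = <i|_E U |0>_E.
Number of Kraus operators = dim(H_env) = d_env
= 17

17


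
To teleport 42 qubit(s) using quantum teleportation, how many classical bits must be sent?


Quantum teleportation requires 2 classical bits per qubit teleported.
42 qubit(s) -> 2 * 42 = 84 classical bits

84


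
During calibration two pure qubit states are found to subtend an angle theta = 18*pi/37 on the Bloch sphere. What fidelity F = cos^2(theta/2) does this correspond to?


For states separated by angle theta on Bloch sphere:
F = cos^2(theta/2)
theta = 18*pi/37 = 1.5283
theta/2 = 0.7642
cos(theta/2) = 0.7220
F = 0.5212

0.5212


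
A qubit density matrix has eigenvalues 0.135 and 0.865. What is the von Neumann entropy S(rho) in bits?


S = -p*log2(p) - (1-p)*log2(1-p)
p = 0.1350, 1-p = 0.8650
= -0.1350 * log2(0.1350) - 0.8650 * log2(0.8650)
= -(-0.3900) - (-0.1810)
= 0.5710

0.5710


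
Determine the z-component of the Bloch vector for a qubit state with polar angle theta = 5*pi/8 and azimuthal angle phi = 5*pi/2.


theta = 1.9635, phi = 7.8540
r_z = cos(theta) = -0.3827

-0.3827


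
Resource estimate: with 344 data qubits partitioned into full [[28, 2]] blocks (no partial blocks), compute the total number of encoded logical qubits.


Each code block uses 28 physical qubits for 2 logical qubit(s).
Number of complete blocks = floor(344 / 28) = 12
Logical qubits = 12 * 2
= 24

24


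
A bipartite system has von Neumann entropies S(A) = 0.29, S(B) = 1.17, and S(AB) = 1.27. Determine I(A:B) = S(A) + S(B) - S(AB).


I(A:B) = S(A) + S(B) - S(AB)
= 0.29 + 1.17 - 1.27
= 0.1900

0.1900


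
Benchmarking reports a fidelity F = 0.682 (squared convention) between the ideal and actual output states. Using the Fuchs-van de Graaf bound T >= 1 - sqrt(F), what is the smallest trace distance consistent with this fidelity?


Fuchs-van de Graaf (squared-fidelity convention): 1 - sqrt(F) <= T <= sqrt(1 - F).
Lower bound: T >= 1 - sqrt(F)
sqrt(F) = sqrt(0.682) = 0.8258
T >= 1 - 0.8258
T >= 0.1742

0.1742


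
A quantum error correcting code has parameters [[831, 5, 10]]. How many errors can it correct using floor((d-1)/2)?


Code parameters: [[831, 5, 10]], distance d = 10.
Number of correctable errors = floor((d-1)/2)
= floor((10 - 1)/2)
= floor(9/2)
= 4

4


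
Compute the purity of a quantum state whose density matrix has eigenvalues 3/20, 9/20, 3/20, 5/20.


tr(rho^2) = sum of eigenvalues squared
= (3/20)^2 + (9/20)^2 + (3/20)^2 + (5/20)^2
= (9 + 81 + 9 + 25) / 400
= 124/400
= 0.3100

0.3100


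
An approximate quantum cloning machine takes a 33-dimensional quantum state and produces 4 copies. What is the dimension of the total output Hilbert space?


Output space = H^(tensor 4) where dim(H) = 33
dim = 33^4
= 1089 (after 2 factors)
= 35937 (after 3 factors)
= 1185921 (after 4 factors)
= 1185921

1185921


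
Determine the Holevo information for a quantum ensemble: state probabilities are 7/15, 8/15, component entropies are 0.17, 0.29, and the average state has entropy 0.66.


chi = S(rho) - sum_i p_i * S(rho_i)
Weighted entropy = 7/15 * 0.17 + 8/15 * 0.29
= 0.2340
chi = 0.66 - 0.2340
= 0.4260

0.4260


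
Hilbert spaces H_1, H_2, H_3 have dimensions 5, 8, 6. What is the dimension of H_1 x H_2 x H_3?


dim(H_1 x H_2 x H_3) = 5 * 8 * 6
= 40 * 6
= 240

240


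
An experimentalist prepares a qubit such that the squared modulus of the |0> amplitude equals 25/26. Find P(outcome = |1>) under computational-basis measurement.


|alpha|^2 = 25/26 = 0.9615
|beta|^2 = 1 - 25/26 = 1/26 = 0.0385
P(|1>) = |beta|^2 = 0.0385

0.0385


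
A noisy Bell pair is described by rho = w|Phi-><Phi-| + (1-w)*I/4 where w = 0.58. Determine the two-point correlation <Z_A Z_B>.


|Phi-> = (|00> - |11>)/sqrt(2)
For the pure Bell state, <Z_A Z_B> = +1 (Bell-state Pauli correlator).
The maximally-mixed part I/4 has tr(I/4 * P tensor P) = 0 for any traceless Pauli P.
So <Z_A Z_B>_rho = w * (+1) + (1 - w) * 0
= 0.58 * (+1)
= 0.5800

0.5800


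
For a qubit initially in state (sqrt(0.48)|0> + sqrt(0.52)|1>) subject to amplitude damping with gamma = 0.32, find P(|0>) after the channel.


For amplitude damping with parameter gamma on state sqrt(a)|0> + sqrt(b)|1>:
alpha^2 = 0.48, beta^2 = 0.52
P(|0>) = alpha^2 + gamma * beta^2
= 0.48 + 0.32 * 0.52
= 0.48 + 0.1664
= 0.6464

0.6464


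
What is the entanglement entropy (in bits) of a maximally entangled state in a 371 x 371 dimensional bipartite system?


For a maximally entangled state in d x d:
S = log2(d) = log2(371)
= 8.5353

8.5353


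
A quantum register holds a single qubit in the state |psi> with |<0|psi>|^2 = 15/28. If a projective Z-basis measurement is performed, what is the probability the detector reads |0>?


|alpha|^2 = 15/28 = 0.5357
|beta|^2 = 1 - 15/28 = 13/28 = 0.4643
P(|0>) = |alpha|^2 = 0.5357

0.5357


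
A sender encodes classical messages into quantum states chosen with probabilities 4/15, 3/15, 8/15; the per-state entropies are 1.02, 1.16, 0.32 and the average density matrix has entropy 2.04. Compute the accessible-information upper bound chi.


chi = S(rho) - sum_i p_i * S(rho_i)
Weighted entropy = 4/15 * 1.02 + 3/15 * 1.16 + 8/15 * 0.32
= 0.6747
chi = 2.04 - 0.6747
= 1.3653

1.3653


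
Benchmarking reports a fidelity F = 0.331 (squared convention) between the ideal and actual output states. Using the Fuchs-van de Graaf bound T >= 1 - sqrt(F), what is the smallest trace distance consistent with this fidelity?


Fuchs-van de Graaf (squared-fidelity convention): 1 - sqrt(F) <= T <= sqrt(1 - F).
Lower bound: T >= 1 - sqrt(F)
sqrt(F) = sqrt(0.331) = 0.5753
T >= 1 - 0.5753
T >= 0.4247

0.4247


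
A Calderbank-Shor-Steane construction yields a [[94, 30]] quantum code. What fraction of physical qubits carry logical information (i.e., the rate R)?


Code rate R = k/n
= 30/94
= 0.3191

0.3191


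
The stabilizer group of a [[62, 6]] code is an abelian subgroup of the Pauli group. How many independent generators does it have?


For an [[n,k]] stabilizer code:
Number of stabilizer generators = n - k
= 62 - 6
= 56

56


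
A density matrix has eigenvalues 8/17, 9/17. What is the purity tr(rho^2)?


tr(rho^2) = sum of eigenvalues squared
= (8/17)^2 + (9/17)^2
= (64 + 81) / 289
= 145/289
= 0.5017

0.5017


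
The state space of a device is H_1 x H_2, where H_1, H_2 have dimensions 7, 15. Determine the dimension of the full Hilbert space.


dim(H_1 x H_2) = 7 * 15
= 105

105


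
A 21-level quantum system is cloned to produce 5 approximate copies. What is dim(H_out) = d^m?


Output space = H^(tensor 5) where dim(H) = 21
dim = 21^5
= 441 (after 2 factors)
= 9261 (after 3 factors)
= 194481 (after 4 factors)
= 4084101 (after 5 factors)
= 4084101

4084101


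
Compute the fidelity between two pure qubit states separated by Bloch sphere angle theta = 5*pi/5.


For states separated by angle theta on Bloch sphere:
F = cos^2(theta/2)
theta = 5*pi/5 = 3.1416
theta/2 = 1.5708
cos(theta/2) = 0.0000
F = 0.0000

0.0000


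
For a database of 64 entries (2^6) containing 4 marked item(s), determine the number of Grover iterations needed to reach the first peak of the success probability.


After j Grover iterations the success probability is P(j) = sin^2((2j+1)*theta), where sin(theta) = sqrt(k/N).
N = 2^6 = 64, k = 4
sin(theta) = sqrt(k/N) = 0.25
theta = arcsin(sqrt(k/N)) = 0.2526802551 rad
P(j) reaches its first maximum when (2j+1)*theta is as close as possible to pi/2, i.e. j = round(pi/(4*theta) - 1/2).
pi/(4*theta) - 1/2 = 2.6083
(For comparison, the common estimate pi/4 * sqrt(N/k) = 3.1416; the exact maximiser is used here.)
Optimal iterations = 3

3


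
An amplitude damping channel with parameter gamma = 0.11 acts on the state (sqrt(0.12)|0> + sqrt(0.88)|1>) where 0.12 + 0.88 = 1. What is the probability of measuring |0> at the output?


For amplitude damping with parameter gamma on state sqrt(a)|0> + sqrt(b)|1>:
alpha^2 = 0.12, beta^2 = 0.88
P(|0>) = alpha^2 + gamma * beta^2
= 0.12 + 0.11 * 0.88
= 0.12 + 0.0968
= 0.2168

0.2168


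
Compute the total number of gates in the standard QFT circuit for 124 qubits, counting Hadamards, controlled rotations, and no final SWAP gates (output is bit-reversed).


Hadamard gates: 124
Controlled rotations: n*(n-1)/2 = 124*123/2 = 7626
SWAP gates: 0 (omitted)
Total = 124 + 7626
= 7750

7750


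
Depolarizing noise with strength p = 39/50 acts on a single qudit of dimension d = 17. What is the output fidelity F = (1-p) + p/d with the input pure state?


F = (1-p) + p/d
= (1 - 0.7800) + 0.7800/17
= 0.2200 + 0.0459
= 0.2659

0.2659


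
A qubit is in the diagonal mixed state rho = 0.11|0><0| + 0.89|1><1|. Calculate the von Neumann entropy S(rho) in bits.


S = -p*log2(p) - (1-p)*log2(1-p)
p = 0.1100, 1-p = 0.8900
= -0.1100 * log2(0.1100) - 0.8900 * log2(0.8900)
= -(-0.3503) - (-0.1496)
= 0.4999

0.4999


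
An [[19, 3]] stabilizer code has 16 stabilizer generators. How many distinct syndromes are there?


Each stabilizer generator gives a binary (+1 or -1) measurement outcome.
With 16 independent generators:
Total syndromes = 2^16
= 65536

65536


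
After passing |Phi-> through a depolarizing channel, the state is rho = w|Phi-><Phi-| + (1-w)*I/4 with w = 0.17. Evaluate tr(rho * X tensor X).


|Phi-> = (|00> - |11>)/sqrt(2)
For the pure Bell state, <X_A X_B> = -1 (Bell-state Pauli correlator).
The maximally-mixed part I/4 has tr(I/4 * P tensor P) = 0 for any traceless Pauli P.
So <X_A X_B>_rho = w * (-1) + (1 - w) * 0
= 0.17 * (-1)
= -0.1700

-0.1700


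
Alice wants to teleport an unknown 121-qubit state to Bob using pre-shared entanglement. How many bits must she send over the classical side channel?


Quantum teleportation requires 2 classical bits per qubit teleported.
121 qubit(s) -> 2 * 121 = 242 classical bits

242


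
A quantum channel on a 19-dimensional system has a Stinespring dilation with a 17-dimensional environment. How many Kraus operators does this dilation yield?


Tracing out the environment in an orthonormal basis {|i>_E} gives Kraus operators K_i = <i|_E U |0>_E.
Number of Kraus operators = dim(H_env) = d_env
= 17

17


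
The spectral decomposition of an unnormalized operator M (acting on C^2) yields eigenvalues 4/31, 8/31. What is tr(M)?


tr(M) = sum of eigenvalues
= 4/31 + 8/31
= 12/31
= 0.3871

0.3871


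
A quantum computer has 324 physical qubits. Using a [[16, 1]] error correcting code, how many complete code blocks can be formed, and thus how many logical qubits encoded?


Each code block uses 16 physical qubits for 1 logical qubit(s).
Number of complete blocks = floor(324 / 16) = 20
Logical qubits = 20 * 1
= 20

20


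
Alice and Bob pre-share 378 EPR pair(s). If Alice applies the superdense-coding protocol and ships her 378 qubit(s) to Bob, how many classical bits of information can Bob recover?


Superdense coding allows 2 classical bits per shared entangled pair.
378 pair(s) -> 2 * 378 = 756 classical bits

756


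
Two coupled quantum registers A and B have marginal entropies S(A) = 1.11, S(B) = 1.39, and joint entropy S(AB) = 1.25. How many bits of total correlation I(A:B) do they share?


I(A:B) = S(A) + S(B) - S(AB)
= 1.11 + 1.39 - 1.25
= 1.2500

1.2500


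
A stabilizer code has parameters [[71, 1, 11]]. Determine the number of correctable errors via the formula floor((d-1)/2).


Code parameters: [[71, 1, 11]], distance d = 11.
Number of correctable errors = floor((d-1)/2)
= floor((11 - 1)/2)
= floor(10/2)
= 5

5


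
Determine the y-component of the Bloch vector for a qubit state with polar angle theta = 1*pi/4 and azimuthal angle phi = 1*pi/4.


theta = 0.7854, phi = 0.7854
r_y = sin(theta)*sin(phi) = 0.7071 * 0.7071
r_y = 0.5000

0.5000


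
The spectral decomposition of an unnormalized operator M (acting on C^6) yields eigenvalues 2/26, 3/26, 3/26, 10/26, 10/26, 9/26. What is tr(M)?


tr(M) = sum of eigenvalues
= 2/26 + 3/26 + 3/26 + 10/26 + 10/26 + 9/26
= 37/26
= 1.4231

1.4231


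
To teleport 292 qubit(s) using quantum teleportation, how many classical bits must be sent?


Quantum teleportation requires 2 classical bits per qubit teleported.
292 qubit(s) -> 2 * 292 = 584 classical bits

584


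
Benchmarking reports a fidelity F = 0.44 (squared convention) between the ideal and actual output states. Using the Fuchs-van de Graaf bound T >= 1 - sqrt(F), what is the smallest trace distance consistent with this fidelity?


Fuchs-van de Graaf (squared-fidelity convention): 1 - sqrt(F) <= T <= sqrt(1 - F).
Lower bound: T >= 1 - sqrt(F)
sqrt(F) = sqrt(0.44) = 0.6633
T >= 1 - 0.6633
T >= 0.3367

0.3367


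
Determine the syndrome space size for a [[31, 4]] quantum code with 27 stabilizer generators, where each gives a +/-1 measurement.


Each stabilizer generator gives a binary (+1 or -1) measurement outcome.
With 27 independent generators:
Total syndromes = 2^27
= 134217728

134217728


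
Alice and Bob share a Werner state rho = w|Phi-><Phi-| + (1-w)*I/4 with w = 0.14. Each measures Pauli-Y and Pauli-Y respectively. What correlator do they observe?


|Phi-> = (|00> - |11>)/sqrt(2)
For the pure Bell state, <Y_A Y_B> = +1 (Bell-state Pauli correlator).
The maximally-mixed part I/4 has tr(I/4 * P tensor P) = 0 for any traceless Pauli P.
So <Y_A Y_B>_rho = w * (+1) + (1 - w) * 0
= 0.14 * (+1)
= 0.1400

0.1400


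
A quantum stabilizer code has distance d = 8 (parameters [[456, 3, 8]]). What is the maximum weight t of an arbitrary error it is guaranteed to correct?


Code parameters: [[456, 3, 8]], distance d = 8.
Number of correctable errors = floor((d-1)/2)
= floor((8 - 1)/2)
= floor(7/2)
= 3

3


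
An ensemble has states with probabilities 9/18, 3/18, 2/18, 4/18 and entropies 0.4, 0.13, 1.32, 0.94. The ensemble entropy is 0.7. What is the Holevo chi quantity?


chi = S(rho) - sum_i p_i * S(rho_i)
Weighted entropy = 9/18 * 0.4 + 3/18 * 0.13 + 2/18 * 1.32 + 4/18 * 0.94
= 0.5772
chi = 0.7 - 0.5772
= 0.1228

0.1228


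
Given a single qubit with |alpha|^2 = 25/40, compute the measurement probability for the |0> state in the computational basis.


|alpha|^2 = 25/40 = 0.6250
|beta|^2 = 1 - 25/40 = 15/40 = 0.3750
P(|0>) = |alpha|^2 = 0.6250

0.6250


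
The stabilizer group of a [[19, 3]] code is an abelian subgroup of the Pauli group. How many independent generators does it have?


For an [[n,k]] stabilizer code:
Number of stabilizer generators = n - k
= 19 - 3
= 16

16


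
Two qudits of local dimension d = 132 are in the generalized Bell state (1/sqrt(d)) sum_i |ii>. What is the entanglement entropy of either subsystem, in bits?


For a maximally entangled state in d x d:
S = log2(d) = log2(132)
= 7.0444

7.0444


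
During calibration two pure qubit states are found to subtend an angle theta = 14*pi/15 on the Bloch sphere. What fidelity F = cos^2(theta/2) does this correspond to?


For states separated by angle theta on Bloch sphere:
F = cos^2(theta/2)
theta = 14*pi/15 = 2.9322
theta/2 = 1.4661
cos(theta/2) = 0.1045
F = 0.0109

0.0109


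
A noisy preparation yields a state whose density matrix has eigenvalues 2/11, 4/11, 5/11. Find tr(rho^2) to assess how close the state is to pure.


tr(rho^2) = sum of eigenvalues squared
= (2/11)^2 + (4/11)^2 + (5/11)^2
= (4 + 16 + 25) / 121
= 45/121
= 0.3719

0.3719


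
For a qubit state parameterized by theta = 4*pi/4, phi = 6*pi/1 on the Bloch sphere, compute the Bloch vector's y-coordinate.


theta = 3.1416, phi = 18.8496
r_y = sin(theta)*sin(phi) = 0.0000 * 0.0000
r_y = 0.0000

0.0000


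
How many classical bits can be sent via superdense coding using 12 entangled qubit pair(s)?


Superdense coding allows 2 classical bits per shared entangled pair.
12 pair(s) -> 2 * 12 = 24 classical bits

24


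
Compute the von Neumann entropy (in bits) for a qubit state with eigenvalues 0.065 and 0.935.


S = -p*log2(p) - (1-p)*log2(1-p)
p = 0.0650, 1-p = 0.9350
= -0.0650 * log2(0.0650) - 0.9350 * log2(0.9350)
= -(-0.2563) - (-0.0907)
= 0.3470

0.3470


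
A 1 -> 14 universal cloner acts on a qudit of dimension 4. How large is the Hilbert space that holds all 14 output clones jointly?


Output space = H^(tensor 14) where dim(H) = 4
dim = 4^14
= 16 (after 2 factors)
= 64 (after 3 factors)
= 256 (after 4 factors)
= 1024 (after 5 factors)
= 4096 (after 6 factors)
= 16384 (after 7 factors)
= 65536 (after 8 factors)
= 262144 (after 9 factors)
= 1048576 (after 10 factors)
= 4194304 (after 11 factors)
= 16777216 (after 12 factors)
= 67108864 (after 13 factors)
= 268435456 (after 14 factors)
= 268435456

268435456


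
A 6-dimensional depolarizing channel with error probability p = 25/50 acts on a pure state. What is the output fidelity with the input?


F = (1-p) + p/d
= (1 - 0.5000) + 0.5000/6
= 0.5000 + 0.0833
= 0.5833

0.5833


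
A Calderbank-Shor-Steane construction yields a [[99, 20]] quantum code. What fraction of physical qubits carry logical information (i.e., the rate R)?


Code rate R = k/n
= 20/99
= 0.2020

0.2020


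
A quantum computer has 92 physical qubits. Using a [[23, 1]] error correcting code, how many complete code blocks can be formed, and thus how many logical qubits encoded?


Each code block uses 23 physical qubits for 1 logical qubit(s).
Number of complete blocks = floor(92 / 23) = 4
Logical qubits = 4 * 1
= 4

4


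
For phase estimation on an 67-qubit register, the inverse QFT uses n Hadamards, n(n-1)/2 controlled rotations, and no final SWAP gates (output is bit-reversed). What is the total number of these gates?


Hadamard gates: 67
Controlled rotations: n*(n-1)/2 = 67*66/2 = 2211
SWAP gates: 0 (omitted)
Total = 67 + 2211
= 2278

2278


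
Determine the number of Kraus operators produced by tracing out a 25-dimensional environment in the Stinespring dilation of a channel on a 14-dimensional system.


Tracing out the environment in an orthonormal basis {|i>_E} gives Kraus operators K_i = <i|_E U |0>_E.
Number of Kraus operators = dim(H_env) = d_env
= 25

25


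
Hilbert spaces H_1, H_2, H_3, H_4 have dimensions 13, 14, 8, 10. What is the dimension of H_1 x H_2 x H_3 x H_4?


dim(H_1 x H_2 x H_3 x H_4) = 13 * 14 * 8 * 10
= 182 * 8 * 10
= 1456 * 10
= 14560

14560


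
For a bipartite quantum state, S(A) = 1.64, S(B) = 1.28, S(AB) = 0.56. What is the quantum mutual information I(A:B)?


I(A:B) = S(A) + S(B) - S(AB)
= 1.64 + 1.28 - 0.56
= 2.3600

2.3600


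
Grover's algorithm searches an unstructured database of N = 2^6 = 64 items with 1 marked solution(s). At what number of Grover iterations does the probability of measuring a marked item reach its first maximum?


After j Grover iterations the success probability is P(j) = sin^2((2j+1)*theta), where sin(theta) = sqrt(k/N).
N = 2^6 = 64, k = 1
sin(theta) = sqrt(k/N) = 0.125
theta = arcsin(sqrt(k/N)) = 0.1253278312 rad
P(j) reaches its first maximum when (2j+1)*theta is as close as possible to pi/2, i.e. j = round(pi/(4*theta) - 1/2).
pi/(4*theta) - 1/2 = 5.7667
(For comparison, the common estimate pi/4 * sqrt(N/k) = 6.2832; the exact maximiser is used here.)
Optimal iterations = 6

6


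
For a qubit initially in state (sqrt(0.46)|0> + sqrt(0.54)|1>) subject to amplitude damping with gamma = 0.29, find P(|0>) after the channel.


For amplitude damping with parameter gamma on state sqrt(a)|0> + sqrt(b)|1>:
alpha^2 = 0.46, beta^2 = 0.54
P(|0>) = alpha^2 + gamma * beta^2
= 0.46 + 0.29 * 0.54
= 0.46 + 0.1566
= 0.6166

0.6166


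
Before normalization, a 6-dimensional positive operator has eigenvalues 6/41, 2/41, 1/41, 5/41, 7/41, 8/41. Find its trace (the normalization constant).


tr(M) = sum of eigenvalues
= 6/41 + 2/41 + 1/41 + 5/41 + 7/41 + 8/41
= 29/41
= 0.7073

0.7073


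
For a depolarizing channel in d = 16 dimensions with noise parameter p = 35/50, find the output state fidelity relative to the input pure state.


F = (1-p) + p/d
= (1 - 0.7000) + 0.7000/16
= 0.3000 + 0.0437
= 0.3438

0.3438


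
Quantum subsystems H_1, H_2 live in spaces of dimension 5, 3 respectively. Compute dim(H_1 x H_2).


dim(H_1 x H_2) = 5 * 3
= 15

15


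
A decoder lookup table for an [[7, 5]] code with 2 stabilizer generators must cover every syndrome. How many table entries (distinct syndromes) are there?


Each stabilizer generator gives a binary (+1 or -1) measurement outcome.
With 2 independent generators:
Total syndromes = 2^2
= 4

4


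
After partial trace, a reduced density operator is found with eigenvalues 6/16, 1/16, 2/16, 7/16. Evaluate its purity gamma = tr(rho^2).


tr(rho^2) = sum of eigenvalues squared
= (6/16)^2 + (1/16)^2 + (2/16)^2 + (7/16)^2
= (36 + 1 + 4 + 49) / 256
= 90/256
= 0.3516

0.3516


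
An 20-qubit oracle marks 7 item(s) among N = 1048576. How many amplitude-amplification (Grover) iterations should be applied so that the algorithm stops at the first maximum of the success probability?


After j Grover iterations the success probability is P(j) = sin^2((2j+1)*theta), where sin(theta) = sqrt(k/N).
N = 2^20 = 1048576, k = 7
sin(theta) = sqrt(k/N) = 0.002583741515
theta = arcsin(sqrt(k/N)) = 0.002583744389 rad
P(j) reaches its first maximum when (2j+1)*theta is as close as possible to pi/2, i.e. j = round(pi/(4*theta) - 1/2).
pi/(4*theta) - 1/2 = 303.4767
(For comparison, the common estimate pi/4 * sqrt(N/k) = 303.9771; the exact maximiser is used here.)
Optimal iterations = 303

303


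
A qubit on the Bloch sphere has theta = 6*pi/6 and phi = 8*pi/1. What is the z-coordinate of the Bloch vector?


theta = 3.1416, phi = 25.1327
r_z = cos(theta) = -1.0000

-1.0000


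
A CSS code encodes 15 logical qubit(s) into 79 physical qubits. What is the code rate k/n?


Code rate R = k/n
= 15/79
= 0.1899

0.1899


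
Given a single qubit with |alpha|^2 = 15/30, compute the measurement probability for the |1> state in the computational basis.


|alpha|^2 = 15/30 = 0.5000
|beta|^2 = 1 - 15/30 = 15/30 = 0.5000
P(|1>) = |beta|^2 = 0.5000

0.5000


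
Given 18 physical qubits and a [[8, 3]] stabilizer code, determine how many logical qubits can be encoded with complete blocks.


Each code block uses 8 physical qubits for 3 logical qubit(s).
Number of complete blocks = floor(18 / 8) = 2
Logical qubits = 2 * 3
= 6

6


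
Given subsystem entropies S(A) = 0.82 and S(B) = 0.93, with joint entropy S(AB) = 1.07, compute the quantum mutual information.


I(A:B) = S(A) + S(B) - S(AB)
= 0.82 + 0.93 - 1.07
= 0.6800

0.6800


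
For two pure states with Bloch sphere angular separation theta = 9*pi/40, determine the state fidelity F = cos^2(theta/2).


For states separated by angle theta on Bloch sphere:
F = cos^2(theta/2)
theta = 9*pi/40 = 0.7069
theta/2 = 0.3534
cos(theta/2) = 0.9382
F = 0.8802

0.8802


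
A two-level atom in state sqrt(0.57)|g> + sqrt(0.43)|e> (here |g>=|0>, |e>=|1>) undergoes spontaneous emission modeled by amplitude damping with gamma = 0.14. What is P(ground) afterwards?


For amplitude damping with parameter gamma on state sqrt(a)|0> + sqrt(b)|1>:
alpha^2 = 0.57, beta^2 = 0.43
P(|0>) = alpha^2 + gamma * beta^2
= 0.57 + 0.14 * 0.43
= 0.57 + 0.0602
= 0.6302

0.6302


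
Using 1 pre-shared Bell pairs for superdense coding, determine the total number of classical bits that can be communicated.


Superdense coding allows 2 classical bits per shared entangled pair.
1 pair(s) -> 2 * 1 = 2 classical bits

2


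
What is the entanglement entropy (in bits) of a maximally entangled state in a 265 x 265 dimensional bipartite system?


For a maximally entangled state in d x d:
S = log2(d) = log2(265)
= 8.0498

8.0498


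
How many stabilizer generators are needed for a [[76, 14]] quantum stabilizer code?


For an [[n,k]] stabilizer code:
Number of stabilizer generators = n - k
= 76 - 14
= 62

62


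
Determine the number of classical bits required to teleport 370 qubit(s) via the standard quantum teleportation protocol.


Quantum teleportation requires 2 classical bits per qubit teleported.
370 qubit(s) -> 2 * 370 = 740 classical bits

740


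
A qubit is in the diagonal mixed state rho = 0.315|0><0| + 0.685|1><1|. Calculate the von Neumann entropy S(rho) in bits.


S = -p*log2(p) - (1-p)*log2(1-p)
p = 0.3150, 1-p = 0.6850
= -0.3150 * log2(0.3150) - 0.6850 * log2(0.6850)
= -(-0.5250) - (-0.3739)
= 0.8989

0.8989


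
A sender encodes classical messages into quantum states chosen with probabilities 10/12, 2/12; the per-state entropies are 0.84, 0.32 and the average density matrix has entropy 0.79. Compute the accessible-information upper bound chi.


chi = S(rho) - sum_i p_i * S(rho_i)
Weighted entropy = 10/12 * 0.84 + 2/12 * 0.32
= 0.7533
chi = 0.79 - 0.7533
= 0.0367

0.0367


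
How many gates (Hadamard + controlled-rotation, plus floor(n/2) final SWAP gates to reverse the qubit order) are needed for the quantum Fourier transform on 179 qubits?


Hadamard gates: 179
Controlled rotations: n*(n-1)/2 = 179*178/2 = 15931
SWAP gates: floor(n/2) = floor(179/2) = 89
Total = 179 + 15931 + 89
= 16199

16199


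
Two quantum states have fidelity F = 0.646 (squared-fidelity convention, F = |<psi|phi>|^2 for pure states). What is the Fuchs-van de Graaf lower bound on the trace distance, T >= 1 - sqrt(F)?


Fuchs-van de Graaf (squared-fidelity convention): 1 - sqrt(F) <= T <= sqrt(1 - F).
Lower bound: T >= 1 - sqrt(F)
sqrt(F) = sqrt(0.646) = 0.8037
T >= 1 - 0.8037
T >= 0.1963

0.1963


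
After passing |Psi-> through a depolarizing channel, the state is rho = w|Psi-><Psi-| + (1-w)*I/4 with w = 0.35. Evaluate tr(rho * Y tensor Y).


|Psi-> = (|01> - |10>)/sqrt(2)
For the pure Bell state, <Y_A Y_B> = -1 (Bell-state Pauli correlator).
The maximally-mixed part I/4 has tr(I/4 * P tensor P) = 0 for any traceless Pauli P.
So <Y_A Y_B>_rho = w * (-1) + (1 - w) * 0
= 0.35 * (-1)
= -0.3500

-0.3500


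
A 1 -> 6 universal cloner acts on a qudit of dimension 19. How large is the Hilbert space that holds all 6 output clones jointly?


Output space = H^(tensor 6) where dim(H) = 19
dim = 19^6
= 361 (after 2 factors)
= 6859 (after 3 factors)
= 130321 (after 4 factors)
= 2476099 (after 5 factors)
= 47045881 (after 6 factors)
= 47045881

47045881


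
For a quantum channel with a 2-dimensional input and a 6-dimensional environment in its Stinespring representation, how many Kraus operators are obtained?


Tracing out the environment in an orthonormal basis {|i>_E} gives Kraus operators K_i = <i|_E U |0>_E.
Number of Kraus operators = dim(H_env) = d_env
= 6

6


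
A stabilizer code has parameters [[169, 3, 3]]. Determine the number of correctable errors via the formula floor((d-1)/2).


Code parameters: [[169, 3, 3]], distance d = 3.
Number of correctable errors = floor((d-1)/2)
= floor((3 - 1)/2)
= floor(2/2)
= 1

1


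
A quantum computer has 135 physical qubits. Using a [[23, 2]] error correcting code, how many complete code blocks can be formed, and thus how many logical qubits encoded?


Each code block uses 23 physical qubits for 2 logical qubit(s).
Number of complete blocks = floor(135 / 23) = 5
Logical qubits = 5 * 2
= 10

10


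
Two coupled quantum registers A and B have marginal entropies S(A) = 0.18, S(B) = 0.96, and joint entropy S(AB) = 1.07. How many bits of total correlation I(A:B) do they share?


I(A:B) = S(A) + S(B) - S(AB)
= 0.18 + 0.96 - 1.07
= 0.0700

0.0700


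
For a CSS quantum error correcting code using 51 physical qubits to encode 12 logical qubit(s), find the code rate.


Code rate R = k/n
= 12/51
= 0.2353

0.2353
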